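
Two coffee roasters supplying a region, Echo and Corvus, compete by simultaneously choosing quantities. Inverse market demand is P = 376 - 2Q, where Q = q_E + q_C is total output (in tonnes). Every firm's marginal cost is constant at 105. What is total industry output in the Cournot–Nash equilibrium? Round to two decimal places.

Each firm earns π_i = (376 - 2Q)q_i - 105q_i.
Setting ∂π_i/∂q_i = 0 with rivals' quantities fixed: 271 - 4q_i - 2q_j = 0.
With identical firms every q_j equals q_i, so q_j = q_i and 271 = 6q_i, giving q_i = 271/6.
Total output Q = 271/6 + 271/6 = 271/3.

90.33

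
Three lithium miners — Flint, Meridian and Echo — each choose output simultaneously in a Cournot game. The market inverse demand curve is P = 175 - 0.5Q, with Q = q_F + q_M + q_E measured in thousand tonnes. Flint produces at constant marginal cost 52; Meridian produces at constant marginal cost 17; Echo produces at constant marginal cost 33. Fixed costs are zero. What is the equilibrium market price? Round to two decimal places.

Flint's profit: π_F = (175 - 0.5Q)q_F - (52q_F). Setting ∂π_F/∂q_F = 0: 123 - q_F - (1/2)(q_M + q_E) = 0.
Meridian's profit: π_M = (175 - 0.5Q)q_M - (17q_M). Setting ∂π_M/∂q_M = 0: 158 - q_M - (1/2)(q_F + q_E) = 0.
Echo's profit: π_E = (175 - 0.5Q)q_E - (33q_E). Setting ∂π_E/∂q_E = 0: 142 - q_E - (1/2)(q_F + q_M) = 0.
Adding the 3 conditions: 423 − Q − Q = 0, i.e. Q = 423/2.
Back-substituting: q_F = (123 − 423/4)/(1/2) = 69/2, q_M = (158 − 423/4)/(1/2) = 209/2, q_E = (142 − 423/4)/(1/2) = 145/2.
Total output Q = 423/2, so price P = 175 - (1/2)·(423/2) = 277/4.

69.25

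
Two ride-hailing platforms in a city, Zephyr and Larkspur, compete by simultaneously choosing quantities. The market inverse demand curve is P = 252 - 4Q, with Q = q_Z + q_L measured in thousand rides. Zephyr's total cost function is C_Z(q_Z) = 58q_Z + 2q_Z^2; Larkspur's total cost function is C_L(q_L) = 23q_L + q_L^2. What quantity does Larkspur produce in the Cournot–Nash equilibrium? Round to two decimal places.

18.96

Zephyr's profit: π_Z = (252 - 4Q)q_Z - (58q_Z + 2q_Z²). Setting ∂π_Z/∂q_Z = 0: 194 - 12q_Z - 4(q_L) = 0.
Larkspur's profit: π_L = (252 - 4Q)q_L - (23q_L + q_L²). Setting ∂π_L/∂q_L = 0: 229 - 10q_L - 4(q_Z) = 0.
So q_Z = (194 - 4q_L)/12 and q_L = (229 - 4q_Z)/10.
Solving the pair: q_Z = 128/13, q_L = 493/26.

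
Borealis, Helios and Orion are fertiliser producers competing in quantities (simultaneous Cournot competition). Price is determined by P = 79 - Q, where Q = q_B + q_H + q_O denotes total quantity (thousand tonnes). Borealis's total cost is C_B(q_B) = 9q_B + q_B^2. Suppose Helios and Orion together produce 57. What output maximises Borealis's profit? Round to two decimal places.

With rivals' combined output fixed at 57, Borealis's profit is π_B = (79 - 57 - q_B)q_B - (9q_B + q_B²) = (22 - q_B)q_B - (9q_B + q_B²).
∂π_B/∂q_B = 13 - 4q_B = 0, so q_B = 13/4.

3.25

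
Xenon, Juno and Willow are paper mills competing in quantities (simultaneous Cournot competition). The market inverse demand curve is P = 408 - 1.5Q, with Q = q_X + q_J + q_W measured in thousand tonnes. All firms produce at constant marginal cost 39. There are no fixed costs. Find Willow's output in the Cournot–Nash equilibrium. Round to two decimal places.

A representative firm's profit is π_i = q_i(408 - 1.5Q) - 39q_i.
Setting ∂π_i/∂q_i = 0 with rivals' quantities fixed: 369 - 3q_i - (3/2)·Σ_{j≠i} q_j = 0.
By symmetry each firm produces the same amount; substituting Σ_{j≠i} q_j = 2q_i yields q_i = 369/6 = 123/2.

61.50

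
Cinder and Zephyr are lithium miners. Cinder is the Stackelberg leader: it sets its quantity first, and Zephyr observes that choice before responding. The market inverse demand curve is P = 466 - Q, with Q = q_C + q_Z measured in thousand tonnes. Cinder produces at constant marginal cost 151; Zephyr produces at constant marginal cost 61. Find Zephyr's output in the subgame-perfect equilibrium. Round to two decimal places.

The follower Zephyr best-responds to any q_C: π_Z = (466 - Q)q_Z - 61q_Z.
∂π_Z/∂q_Z = 405 - q_C - 2q_Z = 0 gives the reaction function q_Z = (405 - q_C)/2.
Cinder substitutes q_Z(q_C) into its own profit: π_C = q_C(466 - q_C - (405 - q_C)/2) - 151q_C = (527/2 - (1/2)q_C)q_C - 151q_C.
Maximising: ∂π_C/∂q_C = 225/2 - q_C = 0, giving q_C = 225/2.
Then q_Z = (405 - 225/2)/2 = 585/4.

146.25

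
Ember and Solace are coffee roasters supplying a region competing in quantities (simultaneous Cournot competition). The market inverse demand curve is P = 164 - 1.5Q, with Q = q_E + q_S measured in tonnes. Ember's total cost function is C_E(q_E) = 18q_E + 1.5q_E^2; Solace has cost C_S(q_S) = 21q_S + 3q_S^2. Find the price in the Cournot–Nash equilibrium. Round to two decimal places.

113.61

Ember's profit: π_E = (164 - 1.5Q)q_E - (18q_E + (3/2)q_E²). Setting ∂π_E/∂q_E = 0: 146 - 6q_E - (3/2)(q_S) = 0.
Solace's first-order condition: 143 - 9q_S - (3/2)(q_E) = 0.
Best responses: q_E = (146 - (3/2)q_S)/6, q_S = (143 - (3/2)q_E)/9.
Substituting one into the other gives q_E = 1466/69 and q_S = 284/23.
Total output Q = 33.5942, so price P = 164 - (3/2)·33.5942 = 113.6087.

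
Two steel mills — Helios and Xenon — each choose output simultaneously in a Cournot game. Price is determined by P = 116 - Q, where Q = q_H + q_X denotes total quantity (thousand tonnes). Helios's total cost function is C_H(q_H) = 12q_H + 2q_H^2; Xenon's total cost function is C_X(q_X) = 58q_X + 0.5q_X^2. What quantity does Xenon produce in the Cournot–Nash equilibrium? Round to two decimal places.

14.35

Helios's profit: π_H = (116 - Q)q_H - (12q_H + 2q_H²). Setting ∂π_H/∂q_H = 0: 104 - 6q_H - (q_X) = 0.
Xenon's profit: π_X = (116 - Q)q_X - (58q_X + (1/2)q_X²). Setting ∂π_X/∂q_X = 0: 58 - 3q_X - (q_H) = 0.
Best responses: q_H = (104 - q_X)/6, q_X = (58 - q_H)/3.
Substituting one into the other gives q_H = 254/17 and q_X = 244/17.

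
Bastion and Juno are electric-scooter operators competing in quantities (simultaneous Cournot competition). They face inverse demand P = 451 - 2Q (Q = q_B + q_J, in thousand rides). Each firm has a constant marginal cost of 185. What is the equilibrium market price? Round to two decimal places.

A representative firm's profit is π_i = q_i(451 - 2Q) - 185q_i.
First-order condition (treating rivals' output as given): 266 - 4q_i - 2q_j = 0.
By symmetry each firm produces the same amount; substituting q_j = q_i yields q_i = 266/6 = 133/3.
Total output Q = 266/3, so price P = 451 - 2·(266/3) = 821/3.

273.67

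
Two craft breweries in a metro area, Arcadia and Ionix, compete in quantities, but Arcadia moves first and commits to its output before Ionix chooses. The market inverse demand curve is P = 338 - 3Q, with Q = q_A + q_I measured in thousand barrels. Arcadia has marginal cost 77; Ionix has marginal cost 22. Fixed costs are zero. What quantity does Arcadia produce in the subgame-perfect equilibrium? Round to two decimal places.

Solve by backward induction. Given q_A, the follower Ionix maximises π_I = (338 - 3q_A - 3q_I)q_I - 22q_I.
Follower FOC: 316 - 3q_A - 6q_I = 0, so q_I(q_A) = (316 - 3q_A)/6.
The leader anticipates this reaction. Substituting into P = 338 - 3Q gives P = 180 - (3/2)q_A, so π_A = (180 - (3/2)q_A)q_A - 77q_A.
The leader's first-order condition 103 - 3q_A = 0 yields q_A = 103/3.
Then q_I = (316 - 3·(103/3))/6 = 71/2.

34.33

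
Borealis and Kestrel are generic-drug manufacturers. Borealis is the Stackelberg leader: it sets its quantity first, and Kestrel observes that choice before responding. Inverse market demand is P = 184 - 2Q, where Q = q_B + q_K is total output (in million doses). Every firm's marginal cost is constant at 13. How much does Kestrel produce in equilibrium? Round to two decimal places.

The follower Kestrel best-responds to any q_B: π_K = (184 - 2Q)q_K - 13q_K.
Setting the follower's marginal profit to zero, 171 - 2q_B - 4q_K = 0, i.e. q_K = (171 - 2q_B)/4.
The leader anticipates this reaction. Substituting into P = 184 - 2Q gives P = 197/2 - q_B, so π_B = (197/2 - q_B)q_B - 13q_B.
The leader's first-order condition 171/2 - 2q_B = 0 yields q_B = 171/4.
Then q_K = (171 - 2·(171/4))/4 = 171/8.

21.38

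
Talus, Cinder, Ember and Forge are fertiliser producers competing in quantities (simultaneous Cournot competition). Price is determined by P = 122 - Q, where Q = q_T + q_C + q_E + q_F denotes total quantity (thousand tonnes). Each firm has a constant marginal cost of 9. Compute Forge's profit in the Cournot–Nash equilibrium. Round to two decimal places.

510.76

Each firm earns π_i = (122 - Q)q_i - 9q_i.
First-order condition (treating rivals' output as given): 113 - 2q_i - Σ_{j≠i} q_j = 0.
By symmetry each firm produces the same amount; substituting Σ_{j≠i} q_j = 3q_i yields q_i = 113/5.
Price P = 122 - 452/5 = 158/5.
Forge's profit: (158/5 - 9)·(113/5) = 510.7600.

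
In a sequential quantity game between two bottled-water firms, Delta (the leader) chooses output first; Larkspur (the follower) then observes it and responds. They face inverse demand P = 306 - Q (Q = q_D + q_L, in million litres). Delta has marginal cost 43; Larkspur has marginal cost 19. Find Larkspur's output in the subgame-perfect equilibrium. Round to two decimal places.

83.75

Solve by backward induction. Given q_D, the follower Larkspur maximises π_L = (306 - q_D - q_L)q_L - 19q_L.
∂π_L/∂q_L = 287 - q_D - 2q_L = 0 gives the reaction function q_L = (287 - q_D)/2.
Delta substitutes q_L(q_D) into its own profit: π_D = q_D(306 - q_D - (287 - q_D)/2) - 43q_D = (325/2 - (1/2)q_D)q_D - 43q_D.
Maximising: ∂π_D/∂q_D = 239/2 - q_D = 0, giving q_D = 239/2.
Then q_L = (287 - 239/2)/2 = 335/4.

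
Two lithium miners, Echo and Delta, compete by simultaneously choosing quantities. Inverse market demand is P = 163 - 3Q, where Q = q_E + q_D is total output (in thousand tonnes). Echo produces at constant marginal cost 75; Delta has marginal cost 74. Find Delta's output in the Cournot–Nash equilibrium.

Echo's profit: π_E = (163 - 3Q)q_E - (75q_E). Setting ∂π_E/∂q_E = 0: 88 - 6q_E - 3(q_D) = 0.
Delta's profit: π_D = (163 - 3Q)q_D - (74q_D). Setting ∂π_D/∂q_D = 0: 89 - 6q_D - 3(q_E) = 0.
So q_E = (88 - 3q_D)/6 and q_D = (89 - 3q_E)/6.
Substituting one into the other gives q_E = 29/3 and q_D = 10.

10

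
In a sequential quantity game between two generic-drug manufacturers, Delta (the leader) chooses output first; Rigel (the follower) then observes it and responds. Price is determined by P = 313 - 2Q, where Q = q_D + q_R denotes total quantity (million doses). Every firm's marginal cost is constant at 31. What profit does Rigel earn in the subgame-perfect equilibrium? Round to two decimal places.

The follower Rigel best-responds to any q_D: π_R = (313 - 2Q)q_R - 31q_R.
Follower FOC: 282 - 2q_D - 4q_R = 0, so q_R(q_D) = (282 - 2q_D)/4.
Delta substitutes q_R(q_D) into its own profit: π_D = q_D(313 - 2q_D - (282 - 2q_D)/2) - 31q_D = (172 - q_D)q_D - 31q_D.
The leader's first-order condition 141 - 2q_D = 0 yields q_D = 141/2.
Then q_R = (282 - 2·(141/2))/4 = 141/4.
Price P = 313 - 2·(423/4) = 203/2.
Rigel's profit: (203/2 - 31)·(141/4) = 2485.1250.

2485.13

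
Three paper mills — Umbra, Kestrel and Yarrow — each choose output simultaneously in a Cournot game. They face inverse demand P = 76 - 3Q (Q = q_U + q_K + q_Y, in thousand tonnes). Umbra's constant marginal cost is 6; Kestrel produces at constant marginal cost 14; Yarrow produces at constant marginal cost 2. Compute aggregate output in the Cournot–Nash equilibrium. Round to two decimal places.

17.17

Umbra's profit: π_U = (76 - 3Q)q_U - (6q_U). Setting ∂π_U/∂q_U = 0: 70 - 6q_U - 3(q_K + q_Y) = 0.
Kestrel's profit: π_K = (76 - 3Q)q_K - (14q_K). Setting ∂π_K/∂q_K = 0: 62 - 6q_K - 3(q_U + q_Y) = 0.
Yarrow's first-order condition: 74 - 6q_Y - 3(q_U + q_K) = 0.
Adding the 3 first-order conditions: 206 − 12Q = 0, so Q = 103/6.
Back-substituting: q_U = (70 − 103/2)/3 = 37/6, q_K = (62 − 103/2)/3 = 7/2, q_Y = (74 − 103/2)/3 = 15/2.
Total output Q = 37/6 + 7/2 + 15/2 = 103/6.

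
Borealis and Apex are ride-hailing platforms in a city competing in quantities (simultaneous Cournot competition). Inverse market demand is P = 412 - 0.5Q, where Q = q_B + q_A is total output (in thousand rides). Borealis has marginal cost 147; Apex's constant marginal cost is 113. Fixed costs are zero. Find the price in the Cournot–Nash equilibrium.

224

Borealis's profit: π_B = (412 - 0.5Q)q_B - (147q_B). Setting ∂π_B/∂q_B = 0: 265 - q_B - (1/2)(q_A) = 0.
Apex's profit: π_A = (412 - 0.5Q)q_A - (113q_A). Setting ∂π_A/∂q_A = 0: 299 - q_A - (1/2)(q_B) = 0.
Rearranging gives the reaction functions q_B = (265 - (1/2)q_A) and q_A = (299 - (1/2)q_B).
Solving the pair: q_B = 154, q_A = 222.
Total output Q = 376, so price P = 412 - (1/2)·376 = 224.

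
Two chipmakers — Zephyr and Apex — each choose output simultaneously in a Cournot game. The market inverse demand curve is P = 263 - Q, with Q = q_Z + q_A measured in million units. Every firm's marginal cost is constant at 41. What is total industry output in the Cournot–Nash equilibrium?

148

A representative firm's profit is π_i = q_i(263 - Q) - 41q_i.
Setting ∂π_i/∂q_i = 0 with rivals' quantities fixed: 222 - 2q_i - q_j = 0.
By symmetry each firm produces the same amount; substituting q_j = q_i yields q_i = 222/3 = 74.
Total output Q = 74 + 74 = 148.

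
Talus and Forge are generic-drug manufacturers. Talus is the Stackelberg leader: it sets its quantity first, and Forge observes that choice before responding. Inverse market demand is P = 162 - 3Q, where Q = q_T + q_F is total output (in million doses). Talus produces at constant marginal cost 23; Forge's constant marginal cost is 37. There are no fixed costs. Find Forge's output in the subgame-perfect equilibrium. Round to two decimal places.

8.08

Solve by backward induction. Given q_T, the follower Forge maximises π_F = (162 - 3q_T - 3q_F)q_F - 37q_F.
Setting the follower's marginal profit to zero, 125 - 3q_T - 6q_F = 0, i.e. q_F = (125 - 3q_T)/6.
The leader anticipates this reaction. Substituting into P = 162 - 3Q gives P = 199/2 - (3/2)q_T, so π_T = (199/2 - (3/2)q_T)q_T - 23q_T.
Maximising: ∂π_T/∂q_T = 153/2 - 3q_T = 0, giving q_T = 51/2.
Then q_F = (125 - 3·(51/2))/6 = 97/12.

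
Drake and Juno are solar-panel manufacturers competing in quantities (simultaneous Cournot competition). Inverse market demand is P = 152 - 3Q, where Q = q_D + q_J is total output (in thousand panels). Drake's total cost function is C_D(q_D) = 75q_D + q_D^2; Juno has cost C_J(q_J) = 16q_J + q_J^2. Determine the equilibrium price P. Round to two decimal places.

93.91

Drake's profit: π_D = (152 - 3Q)q_D - (75q_D + q_D²). Setting ∂π_D/∂q_D = 0: 77 - 8q_D - 3(q_J) = 0.
Juno's first-order condition: 136 - 8q_J - 3(q_D) = 0.
Rearranging gives the reaction functions q_D = (77 - 3q_J)/8 and q_J = (136 - 3q_D)/8.
Solving the pair: q_D = 208/55, q_J = 857/55.
Total output Q = 213/11, so price P = 152 - 3·(213/11) = 1033/11.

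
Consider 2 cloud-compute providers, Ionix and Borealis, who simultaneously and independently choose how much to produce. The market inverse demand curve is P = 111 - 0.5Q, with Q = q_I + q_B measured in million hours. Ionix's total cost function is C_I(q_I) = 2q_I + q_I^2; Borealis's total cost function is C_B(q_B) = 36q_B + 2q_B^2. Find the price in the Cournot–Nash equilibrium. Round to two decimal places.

Ionix's profit: π_I = (111 - 0.5Q)q_I - (2q_I + q_I²). Setting ∂π_I/∂q_I = 0: 109 - 3q_I - (1/2)(q_B) = 0.
Borealis's first-order condition: 75 - 5q_B - (1/2)(q_I) = 0.
So q_I = (109 - (1/2)q_B)/3 and q_B = (75 - (1/2)q_I)/5.
Solving the pair: q_I = 34.4068, q_B = 682/59.
Total output Q = 45.9661, so price P = 111 - (1/2)·45.9661 = 88.0169.

88.02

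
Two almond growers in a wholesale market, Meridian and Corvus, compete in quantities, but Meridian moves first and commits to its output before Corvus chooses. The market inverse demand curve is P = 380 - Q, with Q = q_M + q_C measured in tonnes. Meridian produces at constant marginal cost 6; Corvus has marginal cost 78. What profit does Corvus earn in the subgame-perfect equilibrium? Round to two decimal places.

1560.25

The follower Corvus best-responds to any q_M: π_C = (380 - Q)q_C - 78q_C.
∂π_C/∂q_C = 302 - q_M - 2q_C = 0 gives the reaction function q_C = (302 - q_M)/2.
The leader anticipates this reaction. Substituting into P = 380 - Q gives P = 229 - (1/2)q_M, so π_M = (229 - (1/2)q_M)q_M - 6q_M.
The leader's first-order condition 223 - q_M = 0 yields q_M = 223.
Then q_C = (302 - 223)/2 = 79/2.
Price P = 380 - 525/2 = 235/2.
Corvus's profit: (235/2 - 78)·(79/2) = 1560.2500.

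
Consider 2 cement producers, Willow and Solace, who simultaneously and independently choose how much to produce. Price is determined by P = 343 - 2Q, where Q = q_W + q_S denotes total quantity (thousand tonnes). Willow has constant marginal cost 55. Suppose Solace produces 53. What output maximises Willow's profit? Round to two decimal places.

45.50

With the rival's output fixed at 53, Willow's profit is π_W = (343 - 2·53 - 2q_W)q_W - (55q_W) = (237 - 2q_W)q_W - (55q_W).
∂π_W/∂q_W = 182 - 4q_W = 0, so q_W = 91/2.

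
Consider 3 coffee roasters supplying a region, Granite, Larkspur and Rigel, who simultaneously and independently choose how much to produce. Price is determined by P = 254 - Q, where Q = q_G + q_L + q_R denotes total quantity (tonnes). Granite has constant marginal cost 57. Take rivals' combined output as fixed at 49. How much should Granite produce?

With rivals' combined output fixed at 49, Granite's profit is π_G = (254 - 49 - q_G)q_G - (57q_G) = (205 - q_G)q_G - (57q_G).
∂π_G/∂q_G = 148 - 2q_G = 0, so q_G = 74.

74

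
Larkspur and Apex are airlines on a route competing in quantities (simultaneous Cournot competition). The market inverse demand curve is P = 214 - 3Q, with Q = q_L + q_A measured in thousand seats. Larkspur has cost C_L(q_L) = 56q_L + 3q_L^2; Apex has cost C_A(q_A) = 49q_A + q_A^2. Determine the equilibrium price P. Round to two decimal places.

135.55

Larkspur's profit: π_L = (214 - 3Q)q_L - (56q_L + 3q_L²). Setting ∂π_L/∂q_L = 0: 158 - 12q_L - 3(q_A) = 0.
Apex's profit: π_A = (214 - 3Q)q_A - (49q_A + q_A²). Setting ∂π_A/∂q_A = 0: 165 - 8q_A - 3(q_L) = 0.
Best responses: q_L = (158 - 3q_A)/12, q_A = (165 - 3q_L)/8.
Solving the pair: q_L = 769/87, q_A = 502/29.
Total output Q = 26.1494, so price P = 214 - 3·26.1494 = 135.5517.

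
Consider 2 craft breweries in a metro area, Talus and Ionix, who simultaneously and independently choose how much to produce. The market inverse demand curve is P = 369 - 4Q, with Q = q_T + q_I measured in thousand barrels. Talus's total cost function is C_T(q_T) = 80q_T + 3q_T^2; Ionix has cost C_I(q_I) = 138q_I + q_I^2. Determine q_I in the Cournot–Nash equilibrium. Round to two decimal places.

16.76

Talus's profit: π_T = (369 - 4Q)q_T - (80q_T + 3q_T²). Setting ∂π_T/∂q_T = 0: 289 - 14q_T - 4(q_I) = 0.
Ionix's first-order condition: 231 - 10q_I - 4(q_T) = 0.
Rearranging gives the reaction functions q_T = (289 - 4q_I)/14 and q_I = (231 - 4q_T)/10.
Substituting one into the other gives q_T = 983/62 and q_I = 1039/62.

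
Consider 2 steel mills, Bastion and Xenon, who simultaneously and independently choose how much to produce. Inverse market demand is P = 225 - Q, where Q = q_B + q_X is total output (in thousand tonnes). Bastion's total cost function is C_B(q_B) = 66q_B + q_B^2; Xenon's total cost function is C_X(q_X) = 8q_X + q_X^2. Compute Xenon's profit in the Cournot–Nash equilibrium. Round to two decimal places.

4468.28

Bastion's profit: π_B = (225 - Q)q_B - (66q_B + q_B²). Setting ∂π_B/∂q_B = 0: 159 - 4q_B - (q_X) = 0.
Xenon's first-order condition: 217 - 4q_X - (q_B) = 0.
Rearranging gives the reaction functions q_B = (159 - q_X)/4 and q_X = (217 - q_B)/4.
Solving the pair: q_B = 419/15, q_X = 709/15.
Price P = 225 - 376/5 = 749/5.
Xenon's profit: (749/5)·(709/15) - 8·(709/15) - (709/15)² = 4468.2756.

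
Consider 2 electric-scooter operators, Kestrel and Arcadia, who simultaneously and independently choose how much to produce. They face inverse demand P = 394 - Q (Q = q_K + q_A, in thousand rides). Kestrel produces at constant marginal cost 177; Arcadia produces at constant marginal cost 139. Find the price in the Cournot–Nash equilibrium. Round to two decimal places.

236.67

Kestrel's profit: π_K = (394 - Q)q_K - (177q_K). Setting ∂π_K/∂q_K = 0: 217 - 2q_K - (q_A) = 0.
Arcadia's first-order condition: 255 - 2q_A - (q_K) = 0.
So q_K = (217 - q_A)/2 and q_A = (255 - q_K)/2.
Substituting one into the other gives q_K = 179/3 and q_A = 293/3.
Total output Q = 472/3, so price P = 394 - 472/3 = 710/3.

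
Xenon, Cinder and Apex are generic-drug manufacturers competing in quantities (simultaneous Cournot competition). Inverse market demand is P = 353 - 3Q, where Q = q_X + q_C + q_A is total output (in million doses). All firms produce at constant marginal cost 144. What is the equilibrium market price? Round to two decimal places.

196.25

A representative firm's profit is π_i = q_i(353 - 3Q) - 144q_i.
Setting ∂π_i/∂q_i = 0 with rivals' quantities fixed: 209 - 6q_i - 3·Σ_{j≠i} q_j = 0.
With identical firms every q_j equals q_i, so Σ_{j≠i} q_j = 2q_i and 209 = 12q_i, giving q_i = 209/12.
Total output Q = 209/4, so price P = 353 - 3·(209/4) = 785/4.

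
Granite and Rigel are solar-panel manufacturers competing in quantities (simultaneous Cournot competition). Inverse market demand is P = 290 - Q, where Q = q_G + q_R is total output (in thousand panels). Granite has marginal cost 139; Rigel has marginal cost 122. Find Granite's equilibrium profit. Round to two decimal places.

Granite's profit: π_G = (290 - Q)q_G - (139q_G). Setting ∂π_G/∂q_G = 0: 151 - 2q_G - (q_R) = 0.
Rigel's profit: π_R = (290 - Q)q_R - (122q_R). Setting ∂π_R/∂q_R = 0: 168 - 2q_R - (q_G) = 0.
So q_G = (151 - q_R)/2 and q_R = (168 - q_G)/2.
Solving the pair: q_G = 134/3, q_R = 185/3.
Price P = 290 - 319/3 = 551/3.
Granite's profit: (551/3 - 139)·(134/3) = 1995.1111.

1995.11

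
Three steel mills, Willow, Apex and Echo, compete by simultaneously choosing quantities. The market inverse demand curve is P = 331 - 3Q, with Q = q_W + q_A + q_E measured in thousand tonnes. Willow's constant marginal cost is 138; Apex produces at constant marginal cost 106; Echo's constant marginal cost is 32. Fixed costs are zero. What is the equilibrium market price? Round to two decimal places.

151.75

Willow's profit: π_W = (331 - 3Q)q_W - (138q_W). Setting ∂π_W/∂q_W = 0: 193 - 6q_W - 3(q_A + q_E) = 0.
Apex's first-order condition: 225 - 6q_A - 3(q_W + q_E) = 0.
Echo's profit: π_E = (331 - 3Q)q_E - (32q_E). Setting ∂π_E/∂q_E = 0: 299 - 6q_E - 3(q_W + q_A) = 0.
Adding the 3 first-order conditions: 717 − 12Q = 0, so Q = 239/4.
Back-substituting: q_W = (193 − 717/4)/3 = 55/12, q_A = (225 − 717/4)/3 = 61/4, q_E = (299 − 717/4)/3 = 479/12.
Total output Q = 239/4, so price P = 331 - 3·(239/4) = 607/4.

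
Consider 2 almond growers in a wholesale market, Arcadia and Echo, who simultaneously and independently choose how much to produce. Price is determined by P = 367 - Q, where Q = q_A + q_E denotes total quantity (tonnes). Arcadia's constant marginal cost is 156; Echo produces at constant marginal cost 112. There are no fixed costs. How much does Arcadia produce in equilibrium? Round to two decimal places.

Arcadia's profit: π_A = (367 - Q)q_A - (156q_A). Setting ∂π_A/∂q_A = 0: 211 - 2q_A - (q_E) = 0.
Echo's profit: π_E = (367 - Q)q_E - (112q_E). Setting ∂π_E/∂q_E = 0: 255 - 2q_E - (q_A) = 0.
So q_A = (211 - q_E)/2 and q_E = (255 - q_A)/2.
Substituting one into the other gives q_A = 167/3 and q_E = 299/3.

55.67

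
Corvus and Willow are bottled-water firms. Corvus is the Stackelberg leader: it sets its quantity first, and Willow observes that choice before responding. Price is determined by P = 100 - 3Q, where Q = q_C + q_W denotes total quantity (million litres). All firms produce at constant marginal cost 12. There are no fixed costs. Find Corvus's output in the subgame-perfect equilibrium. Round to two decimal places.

The follower Willow best-responds to any q_C: π_W = (100 - 3Q)q_W - 12q_W.
Follower FOC: 88 - 3q_C - 6q_W = 0, so q_W(q_C) = (88 - 3q_C)/6.
The leader anticipates this reaction. Substituting into P = 100 - 3Q gives P = 56 - (3/2)q_C, so π_C = (56 - (3/2)q_C)q_C - 12q_C.
The leader's first-order condition 44 - 3q_C = 0 yields q_C = 44/3.
Then q_W = (88 - 3·(44/3))/6 = 22/3.

14.67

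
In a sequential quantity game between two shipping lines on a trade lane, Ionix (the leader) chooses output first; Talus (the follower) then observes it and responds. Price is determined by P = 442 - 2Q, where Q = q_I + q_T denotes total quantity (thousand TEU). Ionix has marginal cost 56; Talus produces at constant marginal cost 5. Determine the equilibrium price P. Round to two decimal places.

The follower Talus best-responds to any q_I: π_T = (442 - 2Q)q_T - 5q_T.
∂π_T/∂q_T = 437 - 2q_I - 4q_T = 0 gives the reaction function q_T = (437 - 2q_I)/4.
Ionix substitutes q_T(q_I) into its own profit: π_I = q_I(442 - 2q_I - (437 - 2q_I)/2) - 56q_I = (447/2 - q_I)q_I - 56q_I.
Leader FOC: 335/2 - 2q_I = 0, so q_I = 335/4.
Then q_T = (437 - 2·(335/4))/4 = 539/8.
Total output Q = 1209/8, so price P = 442 - 2·(1209/8) = 559/4.

139.75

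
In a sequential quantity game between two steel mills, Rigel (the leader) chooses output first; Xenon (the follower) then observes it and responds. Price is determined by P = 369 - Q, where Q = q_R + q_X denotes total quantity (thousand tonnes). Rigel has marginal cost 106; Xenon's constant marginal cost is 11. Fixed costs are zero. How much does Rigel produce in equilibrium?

Solve by backward induction. Given q_R, the follower Xenon maximises π_X = (369 - q_R - q_X)q_X - 11q_X.
Follower FOC: 358 - q_R - 2q_X = 0, so q_X(q_R) = (358 - q_R)/2.
The leader anticipates this reaction. Substituting into P = 369 - Q gives P = 190 - (1/2)q_R, so π_R = (190 - (1/2)q_R)q_R - 106q_R.
Leader FOC: 84 - q_R = 0, so q_R = 84.
Then q_X = (358 - 84)/2 = 137.

84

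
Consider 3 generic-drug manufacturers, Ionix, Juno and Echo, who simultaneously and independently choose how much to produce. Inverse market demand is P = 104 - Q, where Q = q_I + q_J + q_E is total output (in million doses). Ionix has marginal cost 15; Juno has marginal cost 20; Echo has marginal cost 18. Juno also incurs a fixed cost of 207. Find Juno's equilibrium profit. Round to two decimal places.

163.56

Ionix's profit: π_I = (104 - Q)q_I - (15q_I). Setting ∂π_I/∂q_I = 0: 89 - 2q_I - (q_J + q_E) = 0.
Juno's first-order condition: 84 - 2q_J - (q_I + q_E) = 0.
Echo's first-order condition: 86 - 2q_E - (q_I + q_J) = 0.
Adding the 3 first-order conditions: 259 − 4Q = 0, so Q = 259/4.
Back-substituting: q_I = (89 − 259/4) = 97/4, q_J = (84 − 259/4) = 77/4, q_E = (86 − 259/4) = 85/4.
Price P = 104 - 259/4 = 157/4.
Juno's profit: (157/4 - 20)·(77/4) - 207 = 163.5625.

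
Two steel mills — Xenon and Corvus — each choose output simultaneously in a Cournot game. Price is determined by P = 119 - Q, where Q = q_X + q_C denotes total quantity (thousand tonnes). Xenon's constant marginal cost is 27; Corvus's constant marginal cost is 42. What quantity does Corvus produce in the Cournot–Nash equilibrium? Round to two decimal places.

20.67

Xenon's profit: π_X = (119 - Q)q_X - (27q_X). Setting ∂π_X/∂q_X = 0: 92 - 2q_X - (q_C) = 0.
Corvus's profit: π_C = (119 - Q)q_C - (42q_C). Setting ∂π_C/∂q_C = 0: 77 - 2q_C - (q_X) = 0.
Best responses: q_X = (92 - q_C)/2, q_C = (77 - q_X)/2.
Solving the pair: q_X = 107/3, q_C = 62/3.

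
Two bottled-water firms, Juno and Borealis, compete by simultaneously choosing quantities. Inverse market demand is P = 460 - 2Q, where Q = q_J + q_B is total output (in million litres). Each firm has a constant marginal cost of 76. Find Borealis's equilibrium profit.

Each firm earns π_i = (460 - 2Q)q_i - 76q_i.
Setting ∂π_i/∂q_i = 0 with rivals' quantities fixed: 384 - 4q_i - 2q_j = 0.
By symmetry each firm produces the same amount; substituting q_j = q_i yields q_i = 384/6 = 64.
Price P = 460 - 2·128 = 204.
Borealis's profit: (204 - 76)·64 = 8192.

8192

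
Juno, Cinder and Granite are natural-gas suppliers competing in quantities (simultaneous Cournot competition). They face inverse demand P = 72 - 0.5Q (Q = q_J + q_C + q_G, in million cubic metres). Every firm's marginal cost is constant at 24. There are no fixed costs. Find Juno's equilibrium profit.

A representative firm's profit is π_i = q_i(72 - 0.5Q) - 24q_i.
First-order condition (treating rivals' output as given): 48 - q_i - (1/2)·Σ_{j≠i} q_j = 0.
By symmetry each firm produces the same amount; substituting Σ_{j≠i} q_j = 2q_i yields q_i = 48/2 = 24.
Price P = 72 - (1/2)·72 = 36.
Juno's profit: (36 - 24)·24 = 288.

288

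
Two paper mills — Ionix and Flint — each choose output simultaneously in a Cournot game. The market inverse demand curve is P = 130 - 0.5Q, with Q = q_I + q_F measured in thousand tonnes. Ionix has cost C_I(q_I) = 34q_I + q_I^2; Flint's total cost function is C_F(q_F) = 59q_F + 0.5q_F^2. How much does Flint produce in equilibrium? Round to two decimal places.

Ionix's profit: π_I = (130 - 0.5Q)q_I - (34q_I + q_I²). Setting ∂π_I/∂q_I = 0: 96 - 3q_I - (1/2)(q_F) = 0.
Flint's profit: π_F = (130 - 0.5Q)q_F - (59q_F + (1/2)q_F²). Setting ∂π_F/∂q_F = 0: 71 - 2q_F - (1/2)(q_I) = 0.
Best responses: q_I = (96 - (1/2)q_F)/3, q_F = (71 - (1/2)q_I)/2.
Solving the pair: q_I = 626/23, q_F = 660/23.

28.70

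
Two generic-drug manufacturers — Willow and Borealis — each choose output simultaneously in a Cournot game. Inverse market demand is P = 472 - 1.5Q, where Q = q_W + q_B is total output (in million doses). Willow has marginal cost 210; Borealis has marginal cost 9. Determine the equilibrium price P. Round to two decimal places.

230.33

Willow's profit: π_W = (472 - 1.5Q)q_W - (210q_W). Setting ∂π_W/∂q_W = 0: 262 - 3q_W - (3/2)(q_B) = 0.
Borealis's profit: π_B = (472 - 1.5Q)q_B - (9q_B). Setting ∂π_B/∂q_B = 0: 463 - 3q_B - (3/2)(q_W) = 0.
Best responses: q_W = (262 - (3/2)q_B)/3, q_B = (463 - (3/2)q_W)/3.
Substituting one into the other gives q_W = 122/9 and q_B = 1328/9.
Total output Q = 1450/9, so price P = 472 - (3/2)·(1450/9) = 691/3.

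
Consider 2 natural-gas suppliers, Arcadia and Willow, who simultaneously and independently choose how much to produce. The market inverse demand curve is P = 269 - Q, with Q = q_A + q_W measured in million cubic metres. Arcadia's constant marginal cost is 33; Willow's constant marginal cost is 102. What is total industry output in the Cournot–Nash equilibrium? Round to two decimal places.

134.33

Arcadia's profit: π_A = (269 - Q)q_A - (33q_A). Setting ∂π_A/∂q_A = 0: 236 - 2q_A - (q_W) = 0.
Willow's first-order condition: 167 - 2q_W - (q_A) = 0.
Rearranging gives the reaction functions q_A = (236 - q_W)/2 and q_W = (167 - q_A)/2.
Substituting one into the other gives q_A = 305/3 and q_W = 98/3.
Total output Q = 305/3 + 98/3 = 403/3.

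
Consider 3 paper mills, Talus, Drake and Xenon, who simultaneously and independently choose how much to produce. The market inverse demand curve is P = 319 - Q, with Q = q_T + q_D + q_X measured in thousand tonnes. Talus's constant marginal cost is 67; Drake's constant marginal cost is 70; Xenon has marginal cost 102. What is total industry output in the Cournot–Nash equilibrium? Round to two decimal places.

Talus's profit: π_T = (319 - Q)q_T - (67q_T). Setting ∂π_T/∂q_T = 0: 252 - 2q_T - (q_D + q_X) = 0.
Drake's first-order condition: 249 - 2q_D - (q_T + q_X) = 0.
Xenon's profit: π_X = (319 - Q)q_X - (102q_X). Setting ∂π_X/∂q_X = 0: 217 - 2q_X - (q_T + q_D) = 0.
Adding the 3 first-order conditions: 718 − 4Q = 0, so Q = 359/2.
Back-substituting: q_T = (252 − 359/2) = 145/2, q_D = (249 − 359/2) = 139/2, q_X = (217 − 359/2) = 75/2.
Total output Q = 145/2 + 139/2 + 75/2 = 359/2.

179.50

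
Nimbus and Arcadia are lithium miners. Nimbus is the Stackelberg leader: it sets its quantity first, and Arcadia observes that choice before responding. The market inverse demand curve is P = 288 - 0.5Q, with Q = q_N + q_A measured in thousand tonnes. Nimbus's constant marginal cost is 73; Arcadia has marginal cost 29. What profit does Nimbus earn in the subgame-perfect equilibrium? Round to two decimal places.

7310.25

Solve by backward induction. Given q_N, the follower Arcadia maximises π_A = (288 - (1/2)q_N - (1/2)q_A)q_A - 29q_A.
Follower FOC: 259 - (1/2)q_N - q_A = 0, so q_A(q_N) = (259 - (1/2)q_N).
The leader anticipates this reaction. Substituting into P = 288 - 0.5Q gives P = 317/2 - (1/4)q_N, so π_N = (317/2 - (1/4)q_N)q_N - 73q_N.
The leader's first-order condition 171/2 - (1/2)q_N = 0 yields q_N = 171.
Then q_A = (259 - (1/2)·171) = 347/2.
Price P = 288 - (1/2)·(689/2) = 463/4.
Nimbus's profit: (463/4 - 73)·171 = 7310.2500.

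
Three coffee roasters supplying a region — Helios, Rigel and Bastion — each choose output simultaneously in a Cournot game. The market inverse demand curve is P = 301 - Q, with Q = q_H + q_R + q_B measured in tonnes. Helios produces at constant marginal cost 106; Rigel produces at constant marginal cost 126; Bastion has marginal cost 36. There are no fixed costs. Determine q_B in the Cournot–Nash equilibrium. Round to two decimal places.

106.25

Helios's profit: π_H = (301 - Q)q_H - (106q_H). Setting ∂π_H/∂q_H = 0: 195 - 2q_H - (q_R + q_B) = 0.
Rigel's first-order condition: 175 - 2q_R - (q_H + q_B) = 0.
Bastion's first-order condition: 265 - 2q_B - (q_H + q_R) = 0.
Adding the 3 first-order conditions: 635 − 4Q = 0, so Q = 635/4.
Back-substituting: q_H = (195 − 635/4) = 145/4, q_R = (175 − 635/4) = 65/4, q_B = (265 − 635/4) = 425/4.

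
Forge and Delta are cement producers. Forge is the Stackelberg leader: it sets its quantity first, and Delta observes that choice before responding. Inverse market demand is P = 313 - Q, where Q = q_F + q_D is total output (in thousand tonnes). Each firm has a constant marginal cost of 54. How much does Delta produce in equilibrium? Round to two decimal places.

64.75

The follower Delta best-responds to any q_F: π_D = (313 - Q)q_D - 54q_D.
∂π_D/∂q_D = 259 - q_F - 2q_D = 0 gives the reaction function q_D = (259 - q_F)/2.
The leader anticipates this reaction. Substituting into P = 313 - Q gives P = 367/2 - (1/2)q_F, so π_F = (367/2 - (1/2)q_F)q_F - 54q_F.
Leader FOC: 259/2 - q_F = 0, so q_F = 259/2.
Then q_D = (259 - 259/2)/2 = 259/4.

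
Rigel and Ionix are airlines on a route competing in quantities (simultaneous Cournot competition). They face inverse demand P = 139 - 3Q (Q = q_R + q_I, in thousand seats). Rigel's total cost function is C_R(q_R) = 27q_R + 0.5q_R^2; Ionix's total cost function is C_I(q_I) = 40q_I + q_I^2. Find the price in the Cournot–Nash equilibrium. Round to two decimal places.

77.98

Rigel's profit: π_R = (139 - 3Q)q_R - (27q_R + (1/2)q_R²). Setting ∂π_R/∂q_R = 0: 112 - 7q_R - 3(q_I) = 0.
Ionix's first-order condition: 99 - 8q_I - 3(q_R) = 0.
So q_R = (112 - 3q_I)/7 and q_I = (99 - 3q_R)/8.
Solving the pair: q_R = 599/47, q_I = 357/47.
Total output Q = 956/47, so price P = 139 - 3·(956/47) = 77.9787.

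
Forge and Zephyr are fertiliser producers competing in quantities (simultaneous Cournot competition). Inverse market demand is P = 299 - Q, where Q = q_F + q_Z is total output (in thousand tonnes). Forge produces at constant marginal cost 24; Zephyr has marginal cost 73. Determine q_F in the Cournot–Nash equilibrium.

Forge's profit: π_F = (299 - Q)q_F - (24q_F). Setting ∂π_F/∂q_F = 0: 275 - 2q_F - (q_Z) = 0.
Zephyr's first-order condition: 226 - 2q_Z - (q_F) = 0.
Rearranging gives the reaction functions q_F = (275 - q_Z)/2 and q_Z = (226 - q_F)/2.
Substituting one into the other gives q_F = 108 and q_Z = 59.

108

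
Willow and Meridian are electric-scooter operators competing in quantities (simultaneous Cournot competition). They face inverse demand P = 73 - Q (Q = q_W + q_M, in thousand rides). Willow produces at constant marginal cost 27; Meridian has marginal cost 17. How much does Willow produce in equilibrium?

Willow's profit: π_W = (73 - Q)q_W - (27q_W). Setting ∂π_W/∂q_W = 0: 46 - 2q_W - (q_M) = 0.
Meridian's first-order condition: 56 - 2q_M - (q_W) = 0.
So q_W = (46 - q_M)/2 and q_M = (56 - q_W)/2.
Solving the pair: q_W = 12, q_M = 22.

12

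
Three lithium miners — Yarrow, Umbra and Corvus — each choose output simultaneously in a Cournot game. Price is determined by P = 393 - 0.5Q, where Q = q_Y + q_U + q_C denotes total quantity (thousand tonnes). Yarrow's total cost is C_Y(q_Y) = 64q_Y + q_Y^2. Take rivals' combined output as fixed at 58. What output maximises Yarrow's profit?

100

With rivals' combined output fixed at 58, Yarrow's profit is π_Y = (393 - (1/2)·58 - (1/2)q_Y)q_Y - (64q_Y + q_Y²) = (364 - (1/2)q_Y)q_Y - (64q_Y + q_Y²).
∂π_Y/∂q_Y = 300 - 3q_Y = 0, so q_Y = 100.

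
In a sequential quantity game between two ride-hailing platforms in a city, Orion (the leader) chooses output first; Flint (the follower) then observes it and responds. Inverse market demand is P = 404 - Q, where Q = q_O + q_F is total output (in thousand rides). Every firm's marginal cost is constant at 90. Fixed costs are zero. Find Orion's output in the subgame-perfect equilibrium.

157

The follower Flint best-responds to any q_O: π_F = (404 - Q)q_F - 90q_F.
Setting the follower's marginal profit to zero, 314 - q_O - 2q_F = 0, i.e. q_F = (314 - q_O)/2.
The leader anticipates this reaction. Substituting into P = 404 - Q gives P = 247 - (1/2)q_O, so π_O = (247 - (1/2)q_O)q_O - 90q_O.
Leader FOC: 157 - q_O = 0, so q_O = 157.
Then q_F = (314 - 157)/2 = 157/2.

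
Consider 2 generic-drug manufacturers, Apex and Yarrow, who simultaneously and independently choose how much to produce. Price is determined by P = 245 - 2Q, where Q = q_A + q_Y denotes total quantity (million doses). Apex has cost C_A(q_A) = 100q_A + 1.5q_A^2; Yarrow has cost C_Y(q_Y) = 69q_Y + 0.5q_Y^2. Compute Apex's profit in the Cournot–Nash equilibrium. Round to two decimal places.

Apex's profit: π_A = (245 - 2Q)q_A - (100q_A + (3/2)q_A²). Setting ∂π_A/∂q_A = 0: 145 - 7q_A - 2(q_Y) = 0.
Yarrow's profit: π_Y = (245 - 2Q)q_Y - (69q_Y + (1/2)q_Y²). Setting ∂π_Y/∂q_Y = 0: 176 - 5q_Y - 2(q_A) = 0.
So q_A = (145 - 2q_Y)/7 and q_Y = (176 - 2q_A)/5.
Substituting one into the other gives q_A = 373/31 and q_Y = 942/31.
Price P = 245 - 2·(1315/31) = 160.1613.
Apex's profit: 160.1613·(373/31) - 100·(373/31) - (3/2)(373/31)² = 506.7133.

506.71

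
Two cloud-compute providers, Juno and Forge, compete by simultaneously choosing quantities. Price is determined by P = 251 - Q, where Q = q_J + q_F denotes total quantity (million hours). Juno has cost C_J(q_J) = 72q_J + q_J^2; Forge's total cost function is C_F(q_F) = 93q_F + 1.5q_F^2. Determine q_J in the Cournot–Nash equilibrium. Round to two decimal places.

Juno's profit: π_J = (251 - Q)q_J - (72q_J + q_J²). Setting ∂π_J/∂q_J = 0: 179 - 4q_J - (q_F) = 0.
Forge's profit: π_F = (251 - Q)q_F - (93q_F + (3/2)q_F²). Setting ∂π_F/∂q_F = 0: 158 - 5q_F - (q_J) = 0.
Best responses: q_J = (179 - q_F)/4, q_F = (158 - q_J)/5.
Substituting one into the other gives q_J = 737/19 and q_F = 453/19.

38.79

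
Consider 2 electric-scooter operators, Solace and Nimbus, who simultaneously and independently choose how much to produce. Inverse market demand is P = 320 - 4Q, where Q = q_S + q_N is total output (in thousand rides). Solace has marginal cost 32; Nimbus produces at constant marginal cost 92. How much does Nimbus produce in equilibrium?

14

Solace's profit: π_S = (320 - 4Q)q_S - (32q_S). Setting ∂π_S/∂q_S = 0: 288 - 8q_S - 4(q_N) = 0.
Nimbus's profit: π_N = (320 - 4Q)q_N - (92q_N). Setting ∂π_N/∂q_N = 0: 228 - 8q_N - 4(q_S) = 0.
So q_S = (288 - 4q_N)/8 and q_N = (228 - 4q_S)/8.
Solving the pair: q_S = 29, q_N = 14.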